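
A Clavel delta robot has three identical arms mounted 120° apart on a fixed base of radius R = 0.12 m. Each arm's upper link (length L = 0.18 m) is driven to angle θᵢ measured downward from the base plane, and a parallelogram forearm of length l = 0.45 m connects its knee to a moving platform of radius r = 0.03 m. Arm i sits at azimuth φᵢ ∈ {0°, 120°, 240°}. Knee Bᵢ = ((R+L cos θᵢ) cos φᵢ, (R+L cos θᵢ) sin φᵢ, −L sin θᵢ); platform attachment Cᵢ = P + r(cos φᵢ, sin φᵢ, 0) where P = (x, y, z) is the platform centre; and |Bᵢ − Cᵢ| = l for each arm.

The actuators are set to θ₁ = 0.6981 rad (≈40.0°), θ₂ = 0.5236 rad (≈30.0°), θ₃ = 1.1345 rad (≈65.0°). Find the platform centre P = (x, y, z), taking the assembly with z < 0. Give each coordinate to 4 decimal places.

S1 = (0.2279·cos0.0°, 0.2279·sin0.0°, -0.1157) = (0.2279, 0.0000, -0.1157)
φ2=120.0°: virtual centre (-0.1229, 0.2129, -0.0900), radius l
φ3=240.0°: virtual centre (-0.0830, -0.1438, -0.1631), radius l
|S₂|²−|S₁|² = 0.0032;  |S₃|²−|S₁|² = -0.0111
linear system: -0.7017x+0.4259y = 0.0032−0.0514z; -0.6218x+-0.2876y = -0.0111−-0.0949z
Cramer: x(z) = 0.0082-0.0549z;  y(z) = 0.0210-0.2111z
quadratic in z: (1.0476)z²+(0.2466)z+(-0.1404)=0, √Δ=0.8057 → z ∈ {-0.5023, 0.2668}; z = -0.5023 (taking z<0)
x = 0.0357, y = 0.1271

(0.0357, 0.1271, -0.5023)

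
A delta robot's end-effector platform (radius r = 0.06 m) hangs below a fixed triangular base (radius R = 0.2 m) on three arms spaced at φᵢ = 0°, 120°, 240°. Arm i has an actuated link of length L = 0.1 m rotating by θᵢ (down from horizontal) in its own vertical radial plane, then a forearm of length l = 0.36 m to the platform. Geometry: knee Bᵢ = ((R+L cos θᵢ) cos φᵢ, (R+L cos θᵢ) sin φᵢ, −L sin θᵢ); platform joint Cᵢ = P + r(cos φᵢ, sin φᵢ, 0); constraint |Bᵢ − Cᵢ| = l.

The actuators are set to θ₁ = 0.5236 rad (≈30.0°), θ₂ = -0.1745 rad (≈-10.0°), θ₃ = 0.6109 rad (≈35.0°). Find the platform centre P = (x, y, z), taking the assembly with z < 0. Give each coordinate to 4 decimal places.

(-0.0264, 0.0612, -0.2987)

φ1=0.0°: virtual centre (0.2266, 0.0000, -0.0500), radius l
φ2=120.0°: virtual centre (-0.1192, 0.2065, 0.0174), radius l
φ3=240.0°: virtual centre (-0.1110, -0.1922, -0.0574), radius l
|O₂|²−|O₁|² = 0.0033;  |O₃|²−|O₁|² = -0.0013
linear system: -0.6917x+0.4131y = 0.0033−0.1347z; -0.6751x+-0.3844y = -0.0013−-0.0147z
Cramer: x(z) = -0.0014+0.0839z;  y(z) = 0.0058-0.1857z
sphere 1 gives Az²+Bz+C=0 with A=1.0415, B=0.0596, C=-0.0751;  B²−4AC=0.3164;  roots -0.2987, 0.2414;  negative root z = -0.2987
x = -0.0264, y = 0.0612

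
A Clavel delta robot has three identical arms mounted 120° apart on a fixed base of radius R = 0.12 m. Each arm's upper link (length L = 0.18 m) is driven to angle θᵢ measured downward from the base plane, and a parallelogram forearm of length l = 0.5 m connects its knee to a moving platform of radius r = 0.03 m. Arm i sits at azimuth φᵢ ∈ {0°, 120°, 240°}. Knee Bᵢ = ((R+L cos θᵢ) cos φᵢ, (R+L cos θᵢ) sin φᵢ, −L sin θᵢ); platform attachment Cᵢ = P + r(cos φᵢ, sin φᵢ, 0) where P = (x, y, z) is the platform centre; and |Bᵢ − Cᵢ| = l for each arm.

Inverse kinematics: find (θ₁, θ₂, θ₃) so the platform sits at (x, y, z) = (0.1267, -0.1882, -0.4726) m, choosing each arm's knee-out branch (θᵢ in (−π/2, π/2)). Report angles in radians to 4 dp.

θ₁ = 0.1743, θ₂ = 1.1344, θ₃ = 0.2618

φ1=0.0° → target in arm frame (0.1267, -0.1882)
  e−x'=-0.0367;  (l²−L²−(e−x')²−y'²−z²)/2L = -0.1181
  √(A²+B²)=0.4740;  θ1 = -1.6483+1.8226 ≈ 0.1743
φ2=120.0° → target in arm frame (-0.2263, -0.0156)
  A=0.3163, B=-0.4726, C=(l²−L²−A²−y'²−z²)/(2L)=-0.2946
  √(A²+B²)=0.5687;  θ2 = -0.9809+2.1154 ≈ 1.1344
φ3=240.0° → target in arm frame (0.0996, 0.2038)
  A=-0.0096, B=-0.4726, C=(l²−L²−A²−y'²−z²)/(2L)=-0.1316
  θ3 = atan2(B,A) + arccos(C/0.4727) = 0.2618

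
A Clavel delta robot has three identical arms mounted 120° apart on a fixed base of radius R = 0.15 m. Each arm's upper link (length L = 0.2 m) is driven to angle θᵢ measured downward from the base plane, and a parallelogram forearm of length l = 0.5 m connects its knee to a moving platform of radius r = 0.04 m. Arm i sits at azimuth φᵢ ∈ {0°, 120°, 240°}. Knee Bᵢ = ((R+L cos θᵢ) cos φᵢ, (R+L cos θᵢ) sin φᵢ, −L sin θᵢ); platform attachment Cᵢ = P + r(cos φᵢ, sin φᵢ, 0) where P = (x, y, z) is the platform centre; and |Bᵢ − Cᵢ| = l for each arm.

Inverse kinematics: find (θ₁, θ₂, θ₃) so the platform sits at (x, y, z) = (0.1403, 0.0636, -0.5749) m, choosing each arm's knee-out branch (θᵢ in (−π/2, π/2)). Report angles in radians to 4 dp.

rotate P by −φ1: (0.1403, 0.0636, -0.5749)
  A=-0.0303, B=-0.5749, C=(l²−L²−A²−y'²−z²)/(2L)=-0.3137
  γ=atan2(-0.5749,-0.0303)=-1.6235;  ψ=arccos(-0.5449)=2.1470;  θ1=γ+ψ≈0.5236
arm 2 (φ=120.0°): x'=-0.0151, y'=-0.1533
  A=0.1251, B=-0.5749, C=(l²−L²−A²−y'²−z²)/(2L)=-0.3991
  θ2 = atan2(B,A) + arccos(C/0.5883) = 0.9598
rotate P by −φ3: (-0.1252, 0.0897, -0.5749)
  A cos θ + B sin θ = C:  0.2352·cos θ + -0.5749·sin θ = -0.4597
  √(A²+B²)=0.6212;  θ3 = -1.1824+2.4040 ≈ 1.2216

θ₁ = 0.5236, θ₂ = 0.9598, θ₃ = 1.2216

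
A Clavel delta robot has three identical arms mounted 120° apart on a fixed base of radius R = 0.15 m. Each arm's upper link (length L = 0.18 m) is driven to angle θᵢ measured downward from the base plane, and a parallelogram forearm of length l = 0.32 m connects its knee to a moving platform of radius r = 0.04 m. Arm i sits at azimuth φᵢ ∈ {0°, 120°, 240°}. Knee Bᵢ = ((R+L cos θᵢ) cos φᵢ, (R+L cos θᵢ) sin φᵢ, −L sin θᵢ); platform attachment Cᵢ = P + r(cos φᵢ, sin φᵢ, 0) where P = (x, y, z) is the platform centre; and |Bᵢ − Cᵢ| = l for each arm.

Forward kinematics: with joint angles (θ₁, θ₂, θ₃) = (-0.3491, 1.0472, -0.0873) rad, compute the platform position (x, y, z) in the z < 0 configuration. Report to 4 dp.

arm 1 at φ=0.0°: (R−r)+L cos θ1 = 0.2791;  centre 1 = (0.2791, 0.0000, 0.0616)
centre 2 = (0.2000·cos120.0°, 0.2000·sin120.0°, -0.1559) = (-0.1000, 0.1732, -0.1559)
centre 3 = (0.2893·cos240.0°, 0.2893·sin240.0°, 0.0157) = (-0.1447, -0.2506, 0.0157)
|centre ₂|²−|centre ₁|² = -0.0174;  |centre ₃|²−|centre ₁|² = 0.0022
[-0.7583 0.3464 -0.4349]·P = -0.0174;  [-0.8476 -0.5011 -0.0918]·P = 0.0022
det = 0.6736;  x = 0.0118+-0.3707z,  y = -0.0244+0.4440z
quadratic in z: (1.3345)z²+(0.0534)z+(-0.0265)=0, √Δ=0.3802 → z ∈ {-0.1624, 0.1224}; z = -0.1624 (taking z<0)
x = 0.0720, y = -0.0965

(0.0720, -0.0965, -0.1624)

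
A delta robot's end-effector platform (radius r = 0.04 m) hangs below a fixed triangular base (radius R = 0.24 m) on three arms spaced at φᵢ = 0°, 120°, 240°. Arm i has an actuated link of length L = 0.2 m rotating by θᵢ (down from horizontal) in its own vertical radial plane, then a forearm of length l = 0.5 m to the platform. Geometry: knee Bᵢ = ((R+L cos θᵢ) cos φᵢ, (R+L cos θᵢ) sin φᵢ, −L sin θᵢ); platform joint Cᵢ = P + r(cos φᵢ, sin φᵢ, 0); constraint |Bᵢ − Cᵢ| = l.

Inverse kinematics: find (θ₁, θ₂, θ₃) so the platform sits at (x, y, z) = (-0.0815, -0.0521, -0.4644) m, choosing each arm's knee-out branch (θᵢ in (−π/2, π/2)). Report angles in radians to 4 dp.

θ₁ = 0.9601, θ₂ = 0.6981, θ₃ = 0.3493

φ1=0.0° → target in arm frame (-0.0815, -0.0521)
  A=0.2815, B=-0.4644, C=(l²−L²−A²−y'²−z²)/(2L)=-0.2191
  γ=atan2(-0.4644,0.2815)=-1.0259;  ψ=arccos(-0.4034)=1.9860;  θ1=γ+ψ≈0.9601
φ2=120.0° → target in arm frame (-0.0044, 0.0966)
  e−x'=0.2044;  (l²−L²−(e−x')²−y'²−z²)/2L = -0.1419
  θ2 = atan2(B,A) + arccos(C/0.5074) = 0.6981
arm 3 (φ=240.0°): x'=0.0859, y'=-0.0445
  A=0.1141, B=-0.4644, C=(l²−L²−A²−y'²−z²)/(2L)=-0.0517
  θ3 = atan2(B,A) + arccos(C/0.4782) = 0.3493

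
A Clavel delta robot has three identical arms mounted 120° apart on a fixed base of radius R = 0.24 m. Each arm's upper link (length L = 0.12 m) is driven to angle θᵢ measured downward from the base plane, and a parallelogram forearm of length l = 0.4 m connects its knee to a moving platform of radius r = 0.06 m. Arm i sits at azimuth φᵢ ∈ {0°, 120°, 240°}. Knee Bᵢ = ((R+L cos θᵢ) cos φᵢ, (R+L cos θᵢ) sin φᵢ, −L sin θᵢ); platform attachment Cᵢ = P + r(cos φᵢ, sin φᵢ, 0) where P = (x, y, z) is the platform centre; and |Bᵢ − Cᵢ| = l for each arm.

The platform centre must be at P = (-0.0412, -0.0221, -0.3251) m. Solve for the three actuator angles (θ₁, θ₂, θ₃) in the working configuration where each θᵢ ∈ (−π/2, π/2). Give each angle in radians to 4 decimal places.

θ₁ = 0.6984, θ₂ = 0.4364, θ₃ = 0.1742

φ1=0.0° → target in arm frame (-0.0412, -0.0221)
  A=0.2212, B=-0.3251, C=(l²−L²−A²−y'²−z²)/(2L)=-0.0396
  γ=atan2(-0.3251,0.2212)=-0.9733;  ψ=arccos(-0.1007)=1.6717;  θ1=γ+ψ≈0.6984
φ2=120.0° → target in arm frame (0.0015, 0.0467)
  A=0.1785, B=-0.3251, C=(l²−L²−A²−y'²−z²)/(2L)=0.0244
  θ2 = atan2(B,A) + arccos(C/0.3709) = 0.4364
φ3=240.0° → target in arm frame (0.0397, -0.0246)
  A=0.1403, B=-0.3251, C=(l²−L²−A²−y'²−z²)/(2L)=0.0818
  γ=atan2(-0.3251,0.1403)=-1.1635;  ψ=arccos(0.2310)=1.3377;  θ3=γ+ψ≈0.1742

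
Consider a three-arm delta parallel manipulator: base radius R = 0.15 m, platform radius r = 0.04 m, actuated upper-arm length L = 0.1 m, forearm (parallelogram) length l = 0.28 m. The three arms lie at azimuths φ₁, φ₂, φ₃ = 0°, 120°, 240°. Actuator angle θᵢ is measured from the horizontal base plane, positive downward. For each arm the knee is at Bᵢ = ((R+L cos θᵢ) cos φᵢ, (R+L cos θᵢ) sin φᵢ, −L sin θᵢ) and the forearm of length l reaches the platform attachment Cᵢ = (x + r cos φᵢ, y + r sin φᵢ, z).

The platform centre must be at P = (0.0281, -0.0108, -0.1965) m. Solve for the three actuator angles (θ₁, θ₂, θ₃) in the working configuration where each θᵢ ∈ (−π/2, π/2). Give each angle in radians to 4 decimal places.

θ₁ = -0.1748, θ₂ = 0.3490, θ₃ = 0.1750

rotate P by −φ1: (0.0281, -0.0108, -0.1965)
  A=0.0819, B=-0.1965, C=(l²−L²−A²−y'²−z²)/(2L)=0.1148
  γ=atan2(-0.1965,0.0819)=-1.1759;  ψ=arccos(0.5393)=1.0011;  θ1=γ+ψ≈-0.1748
arm 2 (φ=120.0°): x'=-0.0234, y'=-0.0189
  A=0.1334, B=-0.1965, C=(l²−L²−A²−y'²−z²)/(2L)=0.0582
  θ2 = atan2(B,A) + arccos(C/0.2375) = 0.3490
arm 3 (φ=240.0°): x'=-0.0047, y'=0.0297
  A cos θ + B sin θ = C:  0.1147·cos θ + -0.1965·sin θ = 0.0787
  θ3 = atan2(B,A) + arccos(C/0.2275) = 0.1750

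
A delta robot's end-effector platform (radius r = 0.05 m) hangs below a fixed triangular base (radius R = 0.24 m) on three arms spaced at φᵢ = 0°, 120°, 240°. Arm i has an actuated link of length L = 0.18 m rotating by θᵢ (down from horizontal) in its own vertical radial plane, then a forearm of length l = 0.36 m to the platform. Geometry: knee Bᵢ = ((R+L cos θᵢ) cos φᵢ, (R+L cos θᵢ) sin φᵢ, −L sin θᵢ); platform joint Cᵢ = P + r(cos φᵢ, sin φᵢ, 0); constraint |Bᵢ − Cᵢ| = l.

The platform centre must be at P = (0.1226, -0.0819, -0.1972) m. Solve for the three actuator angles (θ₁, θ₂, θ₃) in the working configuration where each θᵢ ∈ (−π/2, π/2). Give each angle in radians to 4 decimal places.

θ₁ = -0.3487, θ₂ = 1.3963, θ₃ = 0.6979

rotate P by −φ1: (0.1226, -0.0819, -0.1972)
  A cos θ + B sin θ = C:  0.0674·cos θ + -0.1972·sin θ = 0.1307
  γ=atan2(-0.1972,0.0674)=-1.2415;  ψ=arccos(0.6273)=0.8927;  θ1=γ+ψ≈-0.3487
φ2=120.0° → target in arm frame (-0.1322, -0.0652)
  A cos θ + B sin θ = C:  0.3222·cos θ + -0.1972·sin θ = -0.1383
  θ2 = atan2(B,A) + arccos(C/0.3778) = 1.3963
rotate P by −φ3: (0.0096, 0.1471, -0.1972)
  A=0.1804, B=-0.1972, C=(l²−L²−A²−y'²−z²)/(2L)=0.0115
  √(A²+B²)=0.2672;  θ3 = -0.8299+1.5278 ≈ 0.6979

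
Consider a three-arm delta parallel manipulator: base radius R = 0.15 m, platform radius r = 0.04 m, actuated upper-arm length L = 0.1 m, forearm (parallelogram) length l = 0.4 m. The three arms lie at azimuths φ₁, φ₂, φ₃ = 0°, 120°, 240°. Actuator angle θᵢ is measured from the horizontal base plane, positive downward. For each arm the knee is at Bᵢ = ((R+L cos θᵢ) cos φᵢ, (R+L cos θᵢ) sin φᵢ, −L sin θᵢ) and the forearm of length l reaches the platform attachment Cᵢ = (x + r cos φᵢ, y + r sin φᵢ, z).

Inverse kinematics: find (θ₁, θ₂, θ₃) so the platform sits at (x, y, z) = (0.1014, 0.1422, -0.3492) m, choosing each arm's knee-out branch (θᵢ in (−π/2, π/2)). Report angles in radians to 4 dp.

θ₁ = -0.0868, θ₂ = 0.0873, θ₃ = 1.3093

arm 1 (φ=0.0°): x'=0.1014, y'=0.1422
  e−x'=0.0086;  (l²−L²−(e−x')²−y'²−z²)/2L = 0.0388
  γ=atan2(-0.3492,0.0086)=-1.5462;  ψ=arccos(0.1111)=1.4594;  θ1=γ+ψ≈-0.0868
rotate P by −φ2: (0.0724, -0.1589, -0.3492)
  A=0.0376, B=-0.3492, C=(l²−L²−A²−y'²−z²)/(2L)=0.0070
  γ=atan2(-0.3492,0.0376)=-1.4637;  ψ=arccos(0.0199)=1.5509;  θ2=γ+ψ≈0.0873
φ3=240.0° → target in arm frame (-0.1738, 0.0167)
  A=0.2838, B=-0.3492, C=(l²−L²−A²−y'²−z²)/(2L)=-0.2640
  γ=atan2(-0.3492,0.2838)=-0.8883;  ψ=arccos(-0.5865)=2.1976;  θ3=γ+ψ≈1.3093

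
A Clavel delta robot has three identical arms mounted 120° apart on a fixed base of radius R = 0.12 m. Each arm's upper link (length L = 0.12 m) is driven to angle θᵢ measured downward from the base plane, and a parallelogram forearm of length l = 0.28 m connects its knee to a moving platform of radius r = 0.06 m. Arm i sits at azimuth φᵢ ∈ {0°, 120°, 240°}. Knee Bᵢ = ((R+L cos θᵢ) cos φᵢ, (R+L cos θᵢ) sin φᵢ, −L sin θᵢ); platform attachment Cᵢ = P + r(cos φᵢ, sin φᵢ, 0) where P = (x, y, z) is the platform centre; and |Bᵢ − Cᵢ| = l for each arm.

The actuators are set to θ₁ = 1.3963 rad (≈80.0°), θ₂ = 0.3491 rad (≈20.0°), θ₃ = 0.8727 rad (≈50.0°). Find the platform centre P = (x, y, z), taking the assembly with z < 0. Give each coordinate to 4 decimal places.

(-0.1215, 0.0574, -0.3031)

centre 1 = (0.0808·cos0.0°, 0.0808·sin0.0°, -0.1182) = (0.0808, 0.0000, -0.1182)
centre 2 = (0.1728·cos120.0°, 0.1728·sin120.0°, -0.0410) = (-0.0864, 0.1496, -0.0410)
arm 3 at φ=240.0°: ρ3 = 0.1371;  centre 3 = (-0.0686, -0.1188, -0.0919)
|centre ₂|²−|centre ₁|² = 0.0110;  |centre ₃|²−|centre ₁|² = 0.0068
plane₁₂: -0.3344x+0.2992y+0.1543z = 0.0110
det = 0.1688;  x = -0.0275+0.3100z,  y = 0.0061+-0.1690z
into |P−centre ₁|² = l²: 1.1247z² + 0.1671z + -0.0527 = 0;  Δ = 0.2648;  z = -0.3031 or 0.1545 → z<0 root = -0.3031
x = -0.1215, y = 0.0574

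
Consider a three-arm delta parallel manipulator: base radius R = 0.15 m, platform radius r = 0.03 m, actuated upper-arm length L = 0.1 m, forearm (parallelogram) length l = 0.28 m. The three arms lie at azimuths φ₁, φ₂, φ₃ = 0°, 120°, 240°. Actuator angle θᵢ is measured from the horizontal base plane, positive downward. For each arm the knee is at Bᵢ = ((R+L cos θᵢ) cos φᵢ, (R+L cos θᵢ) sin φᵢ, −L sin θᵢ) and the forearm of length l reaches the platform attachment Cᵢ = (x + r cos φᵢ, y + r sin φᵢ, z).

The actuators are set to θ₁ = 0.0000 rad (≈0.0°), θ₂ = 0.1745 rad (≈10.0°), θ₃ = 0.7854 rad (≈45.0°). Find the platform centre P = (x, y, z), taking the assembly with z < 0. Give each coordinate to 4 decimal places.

(0.0355, 0.0419, -0.2064)

centre 1 = (0.2200·cos0.0°, 0.2200·sin0.0°, 0.0000) = (0.2200, 0.0000, 0.0000)
φ2=120.0°: virtual centre (-0.1092, 0.1892, -0.0174), radius l
φ3=240.0°: virtual centre (-0.0954, -0.1652, -0.0707), radius l
eliminate P² terms by subtracting sphere 1 from 2 and 3
linear system: -0.6585x+0.3784y = -0.0004−-0.0347z; -0.6307x+-0.3303y = -0.0070−-0.1414z
Cramer: x(z) = 0.0061-0.1425z;  y(z) = 0.0096-0.1561z
into |P−centre ₁|² = l²: 1.0447z² + 0.0579z + -0.0326 = 0;  Δ = 0.1394;  z = -0.2064 or 0.1510 → z<0 root = -0.2064
x = 0.0355, y = 0.0419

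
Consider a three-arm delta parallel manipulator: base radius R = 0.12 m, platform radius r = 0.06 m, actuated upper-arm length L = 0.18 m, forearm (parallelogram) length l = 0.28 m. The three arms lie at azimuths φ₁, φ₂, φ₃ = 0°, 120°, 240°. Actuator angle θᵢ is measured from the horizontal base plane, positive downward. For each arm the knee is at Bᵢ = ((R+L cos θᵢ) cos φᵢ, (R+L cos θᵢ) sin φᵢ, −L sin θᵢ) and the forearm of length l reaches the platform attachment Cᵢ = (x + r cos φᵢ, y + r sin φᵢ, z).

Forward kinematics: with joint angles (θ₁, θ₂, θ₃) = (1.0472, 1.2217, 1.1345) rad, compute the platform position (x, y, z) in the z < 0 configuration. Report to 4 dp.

φ1=0.0°: virtual centre (0.1500, 0.0000, -0.1559), radius l
φ2=120.0°: virtual centre (-0.0608, 0.1053, -0.1691), radius l
arm 3 at φ=240.0°: ρ3 = 0.1361;  O3 = (-0.0680, -0.1178, -0.1631)
|O₂|²−|O₁|² = -0.0034;  |O₃|²−|O₁|² = -0.0017
linear system: -0.4216x+0.2106y = -0.0034−-0.0265z; -0.4361x+-0.2357y = -0.0017−-0.0145z
Cramer: x(z) = 0.0060-0.0487z;  y(z) = -0.0041+0.0285z
quadratic in z: (1.0032)z²+(0.3255)z+(-0.0334)=0, √Δ=0.4897 → z ∈ {-0.4064, 0.0818}; z = -0.4064 (taking z<0)
x = 0.0258, y = -0.0157

(0.0258, -0.0157, -0.4064)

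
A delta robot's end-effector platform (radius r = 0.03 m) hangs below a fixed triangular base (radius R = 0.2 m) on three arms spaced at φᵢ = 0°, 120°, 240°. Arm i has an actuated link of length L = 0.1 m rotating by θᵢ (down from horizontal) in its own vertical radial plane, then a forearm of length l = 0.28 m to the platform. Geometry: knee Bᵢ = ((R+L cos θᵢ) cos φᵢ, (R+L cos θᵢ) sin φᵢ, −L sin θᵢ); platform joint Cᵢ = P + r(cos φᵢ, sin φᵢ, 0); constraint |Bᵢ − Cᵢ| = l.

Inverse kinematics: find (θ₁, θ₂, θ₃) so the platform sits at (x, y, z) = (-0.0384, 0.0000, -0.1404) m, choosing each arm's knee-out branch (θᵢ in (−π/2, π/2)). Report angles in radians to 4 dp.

θ₁ = 0.8731, θ₂ = 0.1741, θ₃ = 0.1741

rotate P by −φ1: (-0.0384, 0.0000, -0.1404)
  e−x'=0.2084;  (l²−L²−(e−x')²−y'²−z²)/2L = 0.0263
  √(A²+B²)=0.2513;  θ1 = -0.5929+1.4660 ≈ 0.8731
rotate P by −φ2: (0.0192, 0.0333, -0.1404)
  A=0.1508, B=-0.1404, C=(l²−L²−A²−y'²−z²)/(2L)=0.1242
  θ2 = atan2(B,A) + arccos(C/0.2060) = 0.1741
arm 3 (φ=240.0°): x'=0.0192, y'=-0.0333
  A cos θ + B sin θ = C:  0.1508·cos θ + -0.1404·sin θ = 0.1242
  √(A²+B²)=0.2060;  θ3 = -0.7497+0.9238 ≈ 0.1741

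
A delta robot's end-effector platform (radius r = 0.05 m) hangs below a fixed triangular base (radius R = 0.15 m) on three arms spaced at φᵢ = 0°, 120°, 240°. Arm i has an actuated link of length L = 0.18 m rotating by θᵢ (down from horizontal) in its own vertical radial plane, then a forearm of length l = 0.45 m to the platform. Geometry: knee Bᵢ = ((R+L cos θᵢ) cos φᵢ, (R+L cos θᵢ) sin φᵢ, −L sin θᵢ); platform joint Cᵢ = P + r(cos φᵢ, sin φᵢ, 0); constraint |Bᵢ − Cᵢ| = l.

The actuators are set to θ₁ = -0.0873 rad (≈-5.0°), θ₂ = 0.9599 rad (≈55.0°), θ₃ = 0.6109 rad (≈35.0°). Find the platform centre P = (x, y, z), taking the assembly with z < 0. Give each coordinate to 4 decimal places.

arm 1 at φ=0.0°: ρ1 = 0.2793;  O1 = (0.2793, 0.0000, 0.0157)
O2 = (0.2032·cos120.0°, 0.2032·sin120.0°, -0.1474) = (-0.1016, 0.1760, -0.1474)
arm 3 at φ=240.0°: ρ3 = 0.2474;  O3 = (-0.1237, -0.2143, -0.1032)
|O₂|²−|O₁|² = -0.0152;  |O₃|²−|O₁|² = -0.0064
linear system: -0.7619x+0.3520y = -0.0152−-0.3263z; -0.8061x+-0.4286y = -0.0064−-0.2379z
det = 0.6103;  x = 0.0144+-0.3663z,  y = -0.0121+0.1340z
quadratic in z: (1.1522)z²+(0.1595)z+(-0.1319)=0, √Δ=0.7958 → z ∈ {-0.4146, 0.2761}; z = -0.4146 (taking z<0)
x = 0.1662, y = -0.0677

(0.1662, -0.0677, -0.4146)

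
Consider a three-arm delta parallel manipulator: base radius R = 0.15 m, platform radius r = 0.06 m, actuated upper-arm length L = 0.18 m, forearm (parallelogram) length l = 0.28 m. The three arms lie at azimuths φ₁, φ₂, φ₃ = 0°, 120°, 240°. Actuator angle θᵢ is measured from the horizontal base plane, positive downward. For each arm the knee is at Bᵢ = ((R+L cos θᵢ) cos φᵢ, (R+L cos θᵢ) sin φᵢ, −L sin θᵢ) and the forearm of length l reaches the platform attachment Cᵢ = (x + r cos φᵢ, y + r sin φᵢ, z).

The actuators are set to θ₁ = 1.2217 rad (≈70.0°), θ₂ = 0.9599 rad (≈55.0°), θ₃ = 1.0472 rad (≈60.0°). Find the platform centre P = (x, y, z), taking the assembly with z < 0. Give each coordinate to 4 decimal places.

φ1=0.0°: virtual centre (0.1516, 0.0000, -0.1691), radius l
φ2=120.0°: virtual centre (-0.0966, 0.1674, -0.1474), radius l
φ3=240.0°: virtual centre (-0.0900, -0.1559, -0.1559), radius l
subtract pairs → two planes through P
[-0.4964 0.3347 0.0434]·P = 0.0075;  [-0.4831 -0.3118 0.0265]·P = 0.0051
det = 0.3165;  x = -0.0128+0.0708z,  y = 0.0034+-0.0247z
sphere 1 gives Az²+Bz+C=0 with A=1.0056, B=0.3148, C=-0.0228;  B²−4AC=0.1907;  roots -0.3737, 0.0606;  negative root z = -0.3737
x = -0.0393, y = 0.0126

(-0.0393, 0.0126, -0.3737)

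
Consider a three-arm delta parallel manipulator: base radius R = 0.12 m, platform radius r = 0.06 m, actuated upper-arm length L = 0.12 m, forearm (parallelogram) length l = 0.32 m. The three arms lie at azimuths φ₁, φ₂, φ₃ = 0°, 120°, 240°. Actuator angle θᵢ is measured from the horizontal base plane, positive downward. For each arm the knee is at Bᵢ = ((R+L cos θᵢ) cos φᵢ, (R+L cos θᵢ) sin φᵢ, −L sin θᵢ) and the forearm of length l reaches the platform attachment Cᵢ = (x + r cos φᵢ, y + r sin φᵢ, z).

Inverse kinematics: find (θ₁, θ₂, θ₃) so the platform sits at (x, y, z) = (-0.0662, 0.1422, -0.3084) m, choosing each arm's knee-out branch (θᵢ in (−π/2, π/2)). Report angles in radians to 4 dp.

θ₁ = 0.9599, θ₂ = -0.0872, θ₃ = 1.0476

rotate P by −φ1: (-0.0662, 0.1422, -0.3084)
  A=0.1262, B=-0.3084, C=(l²−L²−A²−y'²−z²)/(2L)=-0.1802
  θ1 = atan2(B,A) + arccos(C/0.3332) = 0.9599
rotate P by −φ2: (0.1562, -0.0138, -0.3084)
  e−x'=-0.0962;  (l²−L²−(e−x')²−y'²−z²)/2L = -0.0690
  √(A²+B²)=0.3231;  θ2 = -1.8733+1.7861 ≈ -0.0872
φ3=240.0° → target in arm frame (-0.0900, -0.1284)
  e−x'=0.1500;  (l²−L²−(e−x')²−y'²−z²)/2L = -0.1922
  √(A²+B²)=0.3430;  θ3 = -1.1180+2.1656 ≈ 1.0476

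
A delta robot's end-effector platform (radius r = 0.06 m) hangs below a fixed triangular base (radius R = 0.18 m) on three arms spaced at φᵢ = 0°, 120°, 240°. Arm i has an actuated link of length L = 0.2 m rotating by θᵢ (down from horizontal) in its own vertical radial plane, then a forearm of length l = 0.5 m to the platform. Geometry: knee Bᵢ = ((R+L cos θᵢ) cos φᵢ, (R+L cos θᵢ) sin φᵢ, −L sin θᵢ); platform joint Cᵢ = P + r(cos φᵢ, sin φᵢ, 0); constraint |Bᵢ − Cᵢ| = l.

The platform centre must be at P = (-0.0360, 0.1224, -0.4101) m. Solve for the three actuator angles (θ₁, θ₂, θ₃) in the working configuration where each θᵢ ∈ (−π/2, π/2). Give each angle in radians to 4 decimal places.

θ₁ = 0.3492, θ₂ = -0.2617, θ₃ = 0.5237

φ1=0.0° → target in arm frame (-0.0360, 0.1224)
  A cos θ + B sin θ = C:  0.1560·cos θ + -0.4101·sin θ = 0.0063
  θ1 = atan2(B,A) + arccos(C/0.4388) = 0.3492
φ2=120.0° → target in arm frame (0.1240, -0.0300)
  e−x'=-0.0040;  (l²−L²−(e−x')²−y'²−z²)/2L = 0.1023
  γ=atan2(-0.4101,-0.0040)=-1.5806;  ψ=arccos(0.2493)=1.3188;  θ2=γ+ψ≈-0.2617
rotate P by −φ3: (-0.0880, -0.0924, -0.4101)
  A cos θ + B sin θ = C:  0.2080·cos θ + -0.4101·sin θ = -0.0250
  γ=atan2(-0.4101,0.2080)=-1.1014;  ψ=arccos(-0.0543)=1.6251;  θ3=γ+ψ≈0.5237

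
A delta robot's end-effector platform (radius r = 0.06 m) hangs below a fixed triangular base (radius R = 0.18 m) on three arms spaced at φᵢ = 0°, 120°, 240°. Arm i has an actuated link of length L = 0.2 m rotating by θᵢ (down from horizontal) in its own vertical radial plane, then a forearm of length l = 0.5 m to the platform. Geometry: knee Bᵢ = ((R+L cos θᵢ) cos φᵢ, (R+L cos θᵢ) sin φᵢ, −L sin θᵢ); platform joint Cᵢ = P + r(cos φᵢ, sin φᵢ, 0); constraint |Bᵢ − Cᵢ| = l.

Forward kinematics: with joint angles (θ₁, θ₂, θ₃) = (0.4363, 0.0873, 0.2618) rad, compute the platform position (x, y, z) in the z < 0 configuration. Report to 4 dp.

φ1=0.0°: virtual centre (0.3013, 0.0000, -0.0845), radius l
φ2=120.0°: virtual centre (-0.1596, 0.2765, -0.0174), radius l
arm 3 at φ=240.0°: (R−r)+L cos θ3 = 0.3132;  centre 3 = (-0.1566, -0.2712, -0.0518)
subtract pairs → two planes through P
linear system: -0.9218x+0.5529y = 0.0043−0.1342z; -0.9157x+-0.5425y = 0.0029−0.0655z
det = 1.0063;  x = -0.0039+0.1083z,  y = 0.0013+-0.0621z
into |P−centre ₁|² = l²: 1.0156z² + 0.1028z + -0.1497 = 0;  Δ = 0.6188;  z = -0.4379 or 0.3367 → z<0 root = -0.4379
x = -0.0513, y = 0.0285

(-0.0513, 0.0285, -0.4379)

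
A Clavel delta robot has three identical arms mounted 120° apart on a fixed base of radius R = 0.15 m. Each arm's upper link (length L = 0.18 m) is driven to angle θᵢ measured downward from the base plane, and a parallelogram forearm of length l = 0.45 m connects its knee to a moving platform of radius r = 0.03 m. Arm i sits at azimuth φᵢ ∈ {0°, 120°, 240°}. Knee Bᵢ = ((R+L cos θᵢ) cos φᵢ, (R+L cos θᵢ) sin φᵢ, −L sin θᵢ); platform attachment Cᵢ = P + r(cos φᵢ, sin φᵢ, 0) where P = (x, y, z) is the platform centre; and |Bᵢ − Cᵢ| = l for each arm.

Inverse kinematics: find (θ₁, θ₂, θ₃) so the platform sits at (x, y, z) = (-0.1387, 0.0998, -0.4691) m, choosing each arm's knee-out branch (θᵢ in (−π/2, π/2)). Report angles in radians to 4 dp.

φ1=0.0° → target in arm frame (-0.1387, 0.0998)
  e−x'=0.2587;  (l²−L²−(e−x')²−y'²−z²)/2L = -0.3523
  √(A²+B²)=0.5357;  θ1 = -1.0668+2.2886 ≈ 1.2217
rotate P by −φ2: (0.1558, 0.0702, -0.4691)
  A cos θ + B sin θ = C:  -0.0358·cos θ + -0.4691·sin θ = -0.1560
  γ=atan2(-0.4691,-0.0358)=-1.6469;  ψ=arccos(-0.3316)=1.9088;  θ2=γ+ψ≈0.2619
arm 3 (φ=240.0°): x'=-0.0171, y'=-0.1700
  A=0.1371, B=-0.4691, C=(l²−L²−A²−y'²−z²)/(2L)=-0.2713
  √(A²+B²)=0.4887;  θ3 = -1.2865+2.1592 ≈ 0.8727

θ₁ = 1.2217, θ₂ = 0.2619, θ₃ = 0.8727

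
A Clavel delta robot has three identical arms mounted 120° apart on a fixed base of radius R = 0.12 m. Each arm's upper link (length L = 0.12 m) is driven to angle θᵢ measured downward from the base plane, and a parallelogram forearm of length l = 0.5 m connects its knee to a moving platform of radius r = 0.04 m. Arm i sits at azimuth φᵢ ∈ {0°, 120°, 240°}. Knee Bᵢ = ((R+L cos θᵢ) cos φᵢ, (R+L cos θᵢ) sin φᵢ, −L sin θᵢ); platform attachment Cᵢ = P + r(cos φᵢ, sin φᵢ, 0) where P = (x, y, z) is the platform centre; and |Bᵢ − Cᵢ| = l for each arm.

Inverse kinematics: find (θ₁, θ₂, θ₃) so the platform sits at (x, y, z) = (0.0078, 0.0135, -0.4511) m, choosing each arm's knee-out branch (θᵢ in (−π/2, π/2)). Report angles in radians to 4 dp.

rotate P by −φ1: (0.0078, 0.0135, -0.4511)
  A cos θ + B sin θ = C:  0.0722·cos θ + -0.4511·sin θ = 0.1113
  γ=atan2(-0.4511,0.0722)=-1.4121;  ψ=arccos(0.2436)=1.3247;  θ1=γ+ψ≈-0.0874
arm 2 (φ=120.0°): x'=0.0078, y'=-0.0135
  e−x'=0.0722;  (l²−L²−(e−x')²−y'²−z²)/2L = 0.1113
  γ=atan2(-0.4511,0.0722)=-1.4121;  ψ=arccos(0.2436)=1.3247;  θ2=γ+ψ≈-0.0874
φ3=240.0° → target in arm frame (-0.0156, 0.0000)
  A=0.0956, B=-0.4511, C=(l²−L²−A²−y'²−z²)/(2L)=0.0957
  √(A²+B²)=0.4611;  θ3 = -1.3620+1.3617 ≈ -0.0003

θ₁ = -0.0874, θ₂ = -0.0874, θ₃ = -0.0003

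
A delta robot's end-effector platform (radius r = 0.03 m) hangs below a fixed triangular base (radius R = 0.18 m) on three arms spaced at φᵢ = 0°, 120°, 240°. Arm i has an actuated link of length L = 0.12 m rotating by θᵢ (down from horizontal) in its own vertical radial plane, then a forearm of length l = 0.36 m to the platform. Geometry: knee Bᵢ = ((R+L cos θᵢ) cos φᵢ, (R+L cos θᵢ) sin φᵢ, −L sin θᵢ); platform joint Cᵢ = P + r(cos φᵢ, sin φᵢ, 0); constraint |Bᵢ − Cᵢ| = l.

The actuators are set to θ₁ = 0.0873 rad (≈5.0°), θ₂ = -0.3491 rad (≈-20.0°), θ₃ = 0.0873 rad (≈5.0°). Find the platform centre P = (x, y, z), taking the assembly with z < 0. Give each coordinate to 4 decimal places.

φ1=0.0°: virtual centre (0.2695, 0.0000, -0.0105), radius l
arm 2 at φ=120.0°: (R−r)+L cos θ2 = 0.2628;  S2 = (-0.1314, 0.2276, 0.0410)
S3 = (0.2695·cos240.0°, 0.2695·sin240.0°, -0.0105) = (-0.1348, -0.2334, -0.0105)
eliminate P² terms by subtracting sphere 1 from 2 and 3
linear system: -0.8018x+0.4551y = -0.0020−0.1030z; -0.8086x+-0.4669y = 0.0000−0.0000z
Cramer: x(z) = 0.0013+0.0648z;  y(z) = -0.0022-0.1122z
sphere 1 gives Az²+Bz+C=0 with A=1.0168, B=-0.0133, C=-0.0575;  B²−4AC=0.2341;  roots -0.2314, 0.2445;  negative root z = -0.2314
x = -0.0137, y = 0.0237

(-0.0137, 0.0237, -0.2314)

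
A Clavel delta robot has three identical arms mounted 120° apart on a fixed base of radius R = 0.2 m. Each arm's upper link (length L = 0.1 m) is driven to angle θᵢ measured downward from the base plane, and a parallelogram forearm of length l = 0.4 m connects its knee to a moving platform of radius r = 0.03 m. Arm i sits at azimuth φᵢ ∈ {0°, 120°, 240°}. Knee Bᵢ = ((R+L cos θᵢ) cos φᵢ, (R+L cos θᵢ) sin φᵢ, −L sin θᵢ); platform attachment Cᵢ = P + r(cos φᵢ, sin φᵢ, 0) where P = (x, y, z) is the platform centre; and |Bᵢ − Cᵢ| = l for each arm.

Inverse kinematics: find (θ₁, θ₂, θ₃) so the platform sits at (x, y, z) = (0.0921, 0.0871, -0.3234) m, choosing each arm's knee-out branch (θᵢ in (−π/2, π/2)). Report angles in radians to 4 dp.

arm 1 (φ=0.0°): x'=0.0921, y'=0.0871
  A cos θ + B sin θ = C:  0.0779·cos θ + -0.3234·sin θ = 0.1588
  γ=atan2(-0.3234,0.0779)=-1.3344;  ψ=arccos(0.4773)=1.0732;  θ1=γ+ψ≈-0.2613
rotate P by −φ2: (0.0294, -0.1233, -0.3234)
  A cos θ + B sin θ = C:  0.1406·cos θ + -0.3234·sin θ = 0.0522
  θ2 = atan2(B,A) + arccos(C/0.3526) = 0.2617
rotate P by −φ3: (-0.1215, 0.0362, -0.3234)
  e−x'=0.2915;  (l²−L²−(e−x')²−y'²−z²)/2L = -0.2043
  √(A²+B²)=0.4354;  θ3 = -0.8373+2.0592 ≈ 1.2220

θ₁ = -0.2613, θ₂ = 0.2617, θ₃ = 1.2220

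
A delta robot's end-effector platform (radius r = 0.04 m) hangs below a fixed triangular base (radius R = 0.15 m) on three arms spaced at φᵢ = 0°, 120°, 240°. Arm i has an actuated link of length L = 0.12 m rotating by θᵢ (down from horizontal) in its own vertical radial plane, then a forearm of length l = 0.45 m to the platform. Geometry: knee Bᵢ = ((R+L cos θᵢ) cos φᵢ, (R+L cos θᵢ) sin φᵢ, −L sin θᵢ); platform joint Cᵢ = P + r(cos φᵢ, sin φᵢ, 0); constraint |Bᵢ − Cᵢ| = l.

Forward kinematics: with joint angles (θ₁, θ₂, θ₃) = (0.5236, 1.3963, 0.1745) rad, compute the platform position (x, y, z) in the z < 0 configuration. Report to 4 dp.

(0.0512, -0.1799, -0.4390)

arm 1 at φ=0.0°: (R−r)+L cos θ1 = 0.2139;  O1 = (0.2139, 0.0000, -0.0600)
arm 2 at φ=120.0°: (R−r)+L cos θ2 = 0.1308;  O2 = (-0.0654, 0.1133, -0.1182)
arm 3 at φ=240.0°: (R−r)+L cos θ3 = 0.2282;  O3 = (-0.1141, -0.1976, -0.0208)
eliminate P² terms by subtracting sphere 1 from 2 and 3
plane₁₂: -0.5587x+0.2266y+-0.1164z = -0.0183
det = 0.3695;  x = 0.0176+-0.0764z,  y = -0.0372+0.3251z
quadratic in z: (1.1115)z²+(0.1258)z+(-0.1590)=0, √Δ=0.8501 → z ∈ {-0.4390, 0.3258}; z = -0.4390 (taking z<0)
x = 0.0512, y = -0.1799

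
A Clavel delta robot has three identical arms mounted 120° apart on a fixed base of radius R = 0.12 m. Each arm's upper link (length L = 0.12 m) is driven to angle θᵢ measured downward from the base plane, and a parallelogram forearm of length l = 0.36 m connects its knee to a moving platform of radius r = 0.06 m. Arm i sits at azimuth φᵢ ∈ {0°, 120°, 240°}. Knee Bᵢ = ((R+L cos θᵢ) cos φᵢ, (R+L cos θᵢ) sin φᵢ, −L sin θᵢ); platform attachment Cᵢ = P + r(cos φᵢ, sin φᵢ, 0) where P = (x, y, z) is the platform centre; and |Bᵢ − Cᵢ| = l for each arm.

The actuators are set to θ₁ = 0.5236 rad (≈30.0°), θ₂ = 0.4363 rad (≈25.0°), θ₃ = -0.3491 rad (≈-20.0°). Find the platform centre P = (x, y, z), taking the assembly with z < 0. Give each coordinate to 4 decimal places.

S1 = (0.1639·cos0.0°, 0.1639·sin0.0°, -0.0600) = (0.1639, 0.0000, -0.0600)
S2 = (0.1688·cos120.0°, 0.1688·sin120.0°, -0.0507) = (-0.0844, 0.1461, -0.0507)
S3 = (0.1728·cos240.0°, 0.1728·sin240.0°, 0.0410) = (-0.0864, -0.1496, 0.0410)
|S₂|²−|S₁|² = 0.0006;  |S₃|²−|S₁|² = 0.0011
plane₁₂: -0.4966x+0.2923y+0.0186z = 0.0006
Cramer: x(z) = -0.0016+0.2191z;  y(z) = -0.0008+0.3088z
into |P−S₁|² = l²: 1.1434z² + 0.0469z + -0.0986 = 0;  Δ = 0.4531;  z = -0.3149 or 0.2738 → z<0 root = -0.3149
x = -0.0706, y = -0.0980

(-0.0706, -0.0980, -0.3149)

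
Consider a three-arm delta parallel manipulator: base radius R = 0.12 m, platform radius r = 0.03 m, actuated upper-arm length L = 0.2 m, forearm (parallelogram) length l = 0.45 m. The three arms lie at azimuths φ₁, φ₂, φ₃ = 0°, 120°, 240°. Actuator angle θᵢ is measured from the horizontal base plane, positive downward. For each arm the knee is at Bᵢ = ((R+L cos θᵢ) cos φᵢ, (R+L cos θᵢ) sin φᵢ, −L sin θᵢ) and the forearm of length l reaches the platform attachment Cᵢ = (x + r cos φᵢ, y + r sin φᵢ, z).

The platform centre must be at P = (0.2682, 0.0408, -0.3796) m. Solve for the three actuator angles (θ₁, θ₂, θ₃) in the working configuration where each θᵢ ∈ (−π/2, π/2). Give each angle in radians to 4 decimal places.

θ₁ = -0.3493, θ₂ = 0.9599, θ₃ = 1.1347

φ1=0.0° → target in arm frame (0.2682, 0.0408)
  e−x'=-0.1782;  (l²−L²−(e−x')²−y'²−z²)/2L = -0.0375
  θ1 = atan2(B,A) + arccos(C/0.4193) = -0.3493
rotate P by −φ2: (-0.0988, -0.2527, -0.3796)
  e−x'=0.1888;  (l²−L²−(e−x')²−y'²−z²)/2L = -0.2027
  √(A²+B²)=0.4239;  θ2 = -1.1093+2.0693 ≈ 0.9599
arm 3 (φ=240.0°): x'=-0.1694, y'=0.2119
  A cos θ + B sin θ = C:  0.2594·cos θ + -0.3796·sin θ = -0.2345
  √(A²+B²)=0.4598;  θ3 = -0.9713+2.1059 ≈ 1.1347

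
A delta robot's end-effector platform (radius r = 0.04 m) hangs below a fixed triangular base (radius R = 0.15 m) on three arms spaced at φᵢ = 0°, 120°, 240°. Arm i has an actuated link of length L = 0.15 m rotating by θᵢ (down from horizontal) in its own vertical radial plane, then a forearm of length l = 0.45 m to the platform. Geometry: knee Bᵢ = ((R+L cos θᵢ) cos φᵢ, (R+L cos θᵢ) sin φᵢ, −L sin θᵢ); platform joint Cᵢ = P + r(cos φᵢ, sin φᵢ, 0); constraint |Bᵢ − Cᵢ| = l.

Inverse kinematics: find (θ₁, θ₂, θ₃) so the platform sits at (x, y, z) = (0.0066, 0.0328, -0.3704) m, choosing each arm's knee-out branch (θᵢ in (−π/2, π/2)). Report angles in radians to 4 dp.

rotate P by −φ1: (0.0066, 0.0328, -0.3704)
  e−x'=0.1034;  (l²−L²−(e−x')²−y'²−z²)/2L = 0.1035
  θ1 = atan2(B,A) + arccos(C/0.3846) = -0.0001
arm 2 (φ=120.0°): x'=0.0251, y'=-0.0221
  A cos θ + B sin θ = C:  0.0849·cos θ + -0.3704·sin θ = 0.1170
  θ2 = atan2(B,A) + arccos(C/0.3800) = -0.0877
arm 3 (φ=240.0°): x'=-0.0317, y'=-0.0107
  A cos θ + B sin θ = C:  0.1417·cos θ + -0.3704·sin θ = 0.0754
  γ=atan2(-0.3704,0.1417)=-1.2054;  ψ=arccos(0.1900)=1.3796;  θ3=γ+ψ≈0.1742

θ₁ = -0.0001, θ₂ = -0.0877, θ₃ = 0.1742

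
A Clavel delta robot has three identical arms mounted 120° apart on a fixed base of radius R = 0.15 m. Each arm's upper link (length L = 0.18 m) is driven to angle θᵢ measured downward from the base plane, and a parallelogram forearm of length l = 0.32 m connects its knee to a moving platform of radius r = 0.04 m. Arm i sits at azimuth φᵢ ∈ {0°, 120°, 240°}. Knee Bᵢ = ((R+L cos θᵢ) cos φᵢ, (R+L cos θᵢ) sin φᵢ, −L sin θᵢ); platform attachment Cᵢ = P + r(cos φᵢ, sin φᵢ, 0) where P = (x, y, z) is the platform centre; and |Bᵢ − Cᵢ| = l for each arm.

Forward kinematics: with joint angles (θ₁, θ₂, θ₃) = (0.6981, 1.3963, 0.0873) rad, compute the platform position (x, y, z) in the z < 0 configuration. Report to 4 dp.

(0.0255, -0.1673, -0.2736)

centre 1 = (0.2479·cos0.0°, 0.2479·sin0.0°, -0.1157) = (0.2479, 0.0000, -0.1157)
φ2=120.0°: virtual centre (-0.0706, 0.1223, -0.1773), radius l
φ3=240.0°: virtual centre (-0.1447, -0.2506, -0.0157), radius l
|centre ₂|²−|centre ₁|² = -0.0235;  |centre ₃|²−|centre ₁|² = 0.0091
plane₁₂: -0.6370x+0.2447y+-0.1231z = -0.0235
Cramer: x(z) = 0.0186-0.0250z;  y(z) = -0.0474+0.4383z
sphere 1 gives Az²+Bz+C=0 with A=1.1927, B=0.2013, C=-0.0342;  B²−4AC=0.2037;  roots -0.2736, 0.1048;  negative root z = -0.2736
x = 0.0255, y = -0.1673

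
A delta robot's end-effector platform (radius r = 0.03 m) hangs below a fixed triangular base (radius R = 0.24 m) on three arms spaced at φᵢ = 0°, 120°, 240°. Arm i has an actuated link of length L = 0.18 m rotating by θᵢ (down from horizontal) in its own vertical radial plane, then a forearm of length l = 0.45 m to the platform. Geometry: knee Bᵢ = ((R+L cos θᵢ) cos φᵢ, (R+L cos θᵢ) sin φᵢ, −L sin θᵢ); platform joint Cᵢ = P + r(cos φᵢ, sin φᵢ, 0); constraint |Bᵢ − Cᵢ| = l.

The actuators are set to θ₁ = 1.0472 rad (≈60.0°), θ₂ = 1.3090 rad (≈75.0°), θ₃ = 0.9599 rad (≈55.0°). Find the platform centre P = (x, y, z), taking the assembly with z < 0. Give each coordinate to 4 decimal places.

(0.0154, -0.0518, -0.5006)

arm 1 at φ=0.0°: e+L cos θ1 = 0.3000;  S1 = (0.3000, 0.0000, -0.1559)
φ2=120.0°: virtual centre (-0.1283, 0.2222, -0.1739), radius l
arm 3 at φ=240.0°: e+L cos θ3 = 0.3132;  S3 = (-0.1566, -0.2713, -0.1474)
subtract pairs → two planes through P
linear system: -0.8566x+0.4444y = -0.0182−-0.0360z; -0.9132x+-0.5426y = 0.0056−0.0169z
det = 0.8706;  x = 0.0085+-0.0138z,  y = -0.0246+0.0543z
quadratic in z: (1.0031)z²+(0.3171)z+(-0.0926)=0, √Δ=0.6872 → z ∈ {-0.5006, 0.1845}; z = -0.5006 (taking z<0)
x = 0.0154, y = -0.0518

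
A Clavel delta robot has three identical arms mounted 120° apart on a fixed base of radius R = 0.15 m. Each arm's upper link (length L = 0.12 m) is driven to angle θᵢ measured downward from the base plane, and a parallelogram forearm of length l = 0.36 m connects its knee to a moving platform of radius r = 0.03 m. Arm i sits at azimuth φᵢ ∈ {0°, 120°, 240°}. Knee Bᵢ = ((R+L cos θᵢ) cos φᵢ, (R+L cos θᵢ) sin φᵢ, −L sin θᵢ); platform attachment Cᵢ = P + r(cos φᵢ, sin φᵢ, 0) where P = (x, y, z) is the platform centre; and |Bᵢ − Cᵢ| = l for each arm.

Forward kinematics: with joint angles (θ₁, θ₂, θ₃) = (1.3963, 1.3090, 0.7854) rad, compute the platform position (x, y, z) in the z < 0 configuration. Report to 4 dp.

(-0.0459, -0.0593, -0.4202)

centre 1 = (0.1408·cos0.0°, 0.1408·sin0.0°, -0.1182) = (0.1408, 0.0000, -0.1182)
centre 2 = (0.1511·cos120.0°, 0.1511·sin120.0°, -0.1159) = (-0.0755, 0.1308, -0.1159)
φ3=240.0°: virtual centre (-0.1024, -0.1774, -0.0849), radius l
subtract pairs → two planes through P
[-0.4327 0.2616 0.0045]·P = 0.0025;  [-0.4865 -0.3548 0.0666]·P = 0.0154
Cramer: x(z) = -0.0174+0.0678z;  y(z) = -0.0194+0.0948z
sphere 1 gives Az²+Bz+C=0 with A=1.0136, B=0.2112, C=-0.0902;  B²−4AC=0.4104;  roots -0.4202, 0.2118;  negative root z = -0.4202
x = -0.0459, y = -0.0593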